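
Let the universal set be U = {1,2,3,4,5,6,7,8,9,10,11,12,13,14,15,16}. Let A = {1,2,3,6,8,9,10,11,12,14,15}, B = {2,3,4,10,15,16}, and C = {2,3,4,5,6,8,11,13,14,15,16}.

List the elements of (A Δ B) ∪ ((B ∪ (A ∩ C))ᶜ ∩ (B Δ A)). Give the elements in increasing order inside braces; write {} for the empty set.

A Δ B = {1,4,6,8,9,11,12,14,16}
A ∩ C = {2,3,6,8,11,14,15}
B ∪ (A ∩ C) = {2,3,4,6,8,10,11,14,15,16}
(B ∪ (A ∩ C))ᶜ = {1,5,7,9,12,13}
B Δ A = {1,4,6,8,9,11,12,14,16}
(B ∪ (A ∩ C))ᶜ ∩ (B Δ A) = {1,9,12}
(A Δ B) ∪ ((B ∪ (A ∩ C))ᶜ ∩ (B Δ A)) = {1,4,6,8,9,11,12,14,16}

{1,4,6,8,9,11,12,14,16}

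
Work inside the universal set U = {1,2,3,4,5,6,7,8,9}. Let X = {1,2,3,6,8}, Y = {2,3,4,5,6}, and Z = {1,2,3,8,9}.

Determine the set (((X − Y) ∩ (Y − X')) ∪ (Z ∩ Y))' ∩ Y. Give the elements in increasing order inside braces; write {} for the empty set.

X − Y = {1,8}
X' = {4,5,7,9}
Y − X' = {2,3,6}
(X − Y) ∩ (Y − X') = {}
Z ∩ Y = {2,3}
((X − Y) ∩ (Y − X')) ∪ (Z ∩ Y) = {2,3}
(((X − Y) ∩ (Y − X')) ∪ (Z ∩ Y))' = {1,4,5,6,7,8,9}
(((X − Y) ∩ (Y − X')) ∪ (Z ∩ Y))' ∩ Y = {4,5,6}

{4,5,6}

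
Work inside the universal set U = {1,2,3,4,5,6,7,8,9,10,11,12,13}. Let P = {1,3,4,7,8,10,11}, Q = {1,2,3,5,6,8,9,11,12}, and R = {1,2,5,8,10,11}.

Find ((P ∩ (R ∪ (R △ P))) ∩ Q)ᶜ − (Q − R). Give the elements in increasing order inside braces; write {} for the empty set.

R △ P = {2,3,4,5,7}
R ∪ (R △ P) = {1,2,3,4,5,7,8,10,11}
P ∩ (R ∪ (R △ P)) = {1,3,4,7,8,10,11}
(P ∩ (R ∪ (R △ P))) ∩ Q = {1,3,8,11}
((P ∩ (R ∪ (R △ P))) ∩ Q)ᶜ = {2,4,5,6,7,9,10,12,13}
Q − R = {3,6,9,12}
((P ∩ (R ∪ (R △ P))) ∩ Q)ᶜ − (Q − R) = {2,4,5,7,10,13}

{2,4,5,7,10,13}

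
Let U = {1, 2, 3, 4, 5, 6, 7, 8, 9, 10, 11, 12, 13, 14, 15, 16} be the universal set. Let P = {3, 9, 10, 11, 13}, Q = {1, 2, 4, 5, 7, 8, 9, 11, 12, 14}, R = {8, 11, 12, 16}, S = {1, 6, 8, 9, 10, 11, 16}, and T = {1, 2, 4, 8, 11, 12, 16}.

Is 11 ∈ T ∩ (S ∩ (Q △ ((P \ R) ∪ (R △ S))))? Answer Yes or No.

11 ∈ P and 11 ∈ R, so 11 ∉ P \ R
11 ∈ R and 11 ∈ S, so 11 ∉ R △ S
11 ∉ (P \ R) and 11 ∉ (R △ S), so 11 ∉ (P \ R) ∪ (R △ S)
11 ∈ Q and 11 ∉ ((P \ R) ∪ (R △ S)), so 11 ∈ Q △ ((P \ R) ∪ (R △ S))
11 ∈ S and 11 ∈ (Q △ ((P \ R) ∪ (R △ S))), so 11 ∈ S ∩ (Q △ ((P \ R) ∪ (R △ S)))
11 ∈ T and 11 ∈ (S ∩ (Q △ ((P \ R) ∪ (R △ S)))), so 11 ∈ T ∩ (S ∩ (Q △ ((P \ R) ∪ (R △ S))))

Yes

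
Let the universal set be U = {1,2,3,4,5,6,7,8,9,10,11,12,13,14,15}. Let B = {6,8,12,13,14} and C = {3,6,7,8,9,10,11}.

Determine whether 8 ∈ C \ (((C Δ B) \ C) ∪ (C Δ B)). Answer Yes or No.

8 ∈ C and 8 ∈ B, so 8 ∉ C Δ B
8 ∉ (C Δ B) and 8 ∈ C, so 8 ∉ (C Δ B) \ C
8 ∈ C and 8 ∈ B, so 8 ∉ C Δ B
8 ∉ ((C Δ B) \ C) and 8 ∉ (C Δ B), so 8 ∉ ((C Δ B) \ C) ∪ (C Δ B)
8 ∈ C and 8 ∉ (((C Δ B) \ C) ∪ (C Δ B)), so 8 ∈ C \ (((C Δ B) \ C) ∪ (C Δ B))

Yes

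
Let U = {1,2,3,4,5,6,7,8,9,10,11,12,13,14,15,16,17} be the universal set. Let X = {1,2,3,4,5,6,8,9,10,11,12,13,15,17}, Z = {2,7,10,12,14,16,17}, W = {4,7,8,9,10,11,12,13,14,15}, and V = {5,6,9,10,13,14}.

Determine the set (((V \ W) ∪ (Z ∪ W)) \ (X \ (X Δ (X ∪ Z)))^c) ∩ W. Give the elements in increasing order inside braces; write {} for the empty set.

{4,8,9,10,11,12,13,15}

V \ W = {5,6}
Z ∪ W = {2,4,7,8,9,10,11,12,13,14,15,16,17}
(V \ W) ∪ (Z ∪ W) = {2,4,5,6,7,8,9,10,11,12,13,14,15,16,17}
X ∪ Z = {1,2,3,4,5,6,7,8,9,10,11,12,13,14,15,16,17}
X Δ (X ∪ Z) = {7,14,16}
X \ (X Δ (X ∪ Z)) = {1,2,3,4,5,6,8,9,10,11,12,13,15,17}
(X \ (X Δ (X ∪ Z)))^c = {7,14,16}
((V \ W) ∪ (Z ∪ W)) \ (X \ (X Δ (X ∪ Z)))^c = {2,4,5,6,8,9,10,11,12,13,15,17}
(((V \ W) ∪ (Z ∪ W)) \ (X \ (X Δ (X ∪ Z)))^c) ∩ W = {4,8,9,10,11,12,13,15}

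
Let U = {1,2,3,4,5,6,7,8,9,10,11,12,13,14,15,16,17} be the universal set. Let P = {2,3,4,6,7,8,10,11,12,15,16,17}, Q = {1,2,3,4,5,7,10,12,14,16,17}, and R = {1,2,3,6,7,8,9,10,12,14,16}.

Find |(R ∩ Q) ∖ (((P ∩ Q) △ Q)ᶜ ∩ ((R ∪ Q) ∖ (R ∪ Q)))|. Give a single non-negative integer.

R ∩ Q = {1,2,3,7,10,12,14,16}
P ∩ Q = {2,3,4,7,10,12,16,17}
(P ∩ Q) △ Q = {1,5,14}
((P ∩ Q) △ Q)ᶜ = {2,3,4,6,7,8,9,10,11,12,13,15,16,17}
R ∪ Q = {1,2,3,4,5,6,7,8,9,10,12,14,16,17}
(R ∪ Q) ∖ (R ∪ Q) = {}
((P ∩ Q) △ Q)ᶜ ∩ ((R ∪ Q) ∖ (R ∪ Q)) = {}
(R ∩ Q) ∖ (((P ∩ Q) △ Q)ᶜ ∩ ((R ∪ Q) ∖ (R ∪ Q))) = {1,2,3,7,10,12,14,16}
|(R ∩ Q) ∖ (((P ∩ Q) △ Q)ᶜ ∩ ((R ∪ Q) ∖ (R ∪ Q)))| = 8

8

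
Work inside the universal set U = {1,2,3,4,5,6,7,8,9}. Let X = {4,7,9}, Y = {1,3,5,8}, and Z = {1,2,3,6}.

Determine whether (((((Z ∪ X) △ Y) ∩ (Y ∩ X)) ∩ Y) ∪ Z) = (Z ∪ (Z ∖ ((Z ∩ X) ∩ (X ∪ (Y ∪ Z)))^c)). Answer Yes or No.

Yes

Z ∪ X = {1,2,3,4,6,7,9}
(Z ∪ X) △ Y = {2,4,5,6,7,8,9}
Y ∩ X = {}
((Z ∪ X) △ Y) ∩ (Y ∩ X) = {}
(((Z ∪ X) △ Y) ∩ (Y ∩ X)) ∩ Y = {}
((((Z ∪ X) △ Y) ∩ (Y ∩ X)) ∩ Y) ∪ Z = {1,2,3,6}
Z ∩ X = {}
Y ∪ Z = {1,2,3,5,6,8}
X ∪ (Y ∪ Z) = {1,2,3,4,5,6,7,8,9}
(Z ∩ X) ∩ (X ∪ (Y ∪ Z)) = {}
((Z ∩ X) ∩ (X ∪ (Y ∪ Z)))^c = {1,2,3,4,5,6,7,8,9}
Z ∖ ((Z ∩ X) ∩ (X ∪ (Y ∪ Z)))^c = {}
Z ∪ (Z ∖ ((Z ∩ X) ∩ (X ∪ (Y ∪ Z)))^c) = {1,2,3,6}
Both equal {1,2,3,6}, so ((((Z ∪ X) △ Y) ∩ (Y ∩ X)) ∩ Y) ∪ Z = Z ∪ (Z ∖ ((Z ∩ X) ∩ (X ∪ (Y ∪ Z)))^c).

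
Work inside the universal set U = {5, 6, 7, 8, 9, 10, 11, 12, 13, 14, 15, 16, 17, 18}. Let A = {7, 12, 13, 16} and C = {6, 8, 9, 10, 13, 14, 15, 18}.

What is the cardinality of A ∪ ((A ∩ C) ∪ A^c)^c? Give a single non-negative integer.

4

A ∩ C = {13}
A^c = {5, 6, 8, 9, 10, 11, 14, 15, 17, 18}
(A ∩ C) ∪ A^c = {5, 6, 8, 9, 10, 11, 13, 14, 15, 17, 18}
((A ∩ C) ∪ A^c)^c = {7, 12, 16}
A ∪ ((A ∩ C) ∪ A^c)^c = {7, 12, 13, 16}
|A ∪ ((A ∩ C) ∪ A^c)^c| = 4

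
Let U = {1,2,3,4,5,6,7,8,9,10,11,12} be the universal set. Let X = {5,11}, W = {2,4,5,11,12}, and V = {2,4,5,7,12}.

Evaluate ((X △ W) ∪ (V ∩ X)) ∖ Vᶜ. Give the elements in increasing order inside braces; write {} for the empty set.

{2,4,5,12}

X △ W = {2,4,12}
V ∩ X = {5}
(X △ W) ∪ (V ∩ X) = {2,4,5,12}
Vᶜ = {1,3,6,8,9,10,11}
((X △ W) ∪ (V ∩ X)) ∖ Vᶜ = {2,4,5,12}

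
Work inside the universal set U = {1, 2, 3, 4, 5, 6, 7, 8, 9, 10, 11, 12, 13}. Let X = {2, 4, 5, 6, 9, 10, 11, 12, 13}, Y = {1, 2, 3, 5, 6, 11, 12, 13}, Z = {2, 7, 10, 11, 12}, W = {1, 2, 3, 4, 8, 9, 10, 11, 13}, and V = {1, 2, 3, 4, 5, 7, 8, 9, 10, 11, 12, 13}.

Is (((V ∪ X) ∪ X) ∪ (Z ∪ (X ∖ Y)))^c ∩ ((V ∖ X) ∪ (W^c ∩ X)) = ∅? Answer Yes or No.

V ∪ X = {1, 2, 3, 4, 5, 6, 7, 8, 9, 10, 11, 12, 13}
(V ∪ X) ∪ X = {1, 2, 3, 4, 5, 6, 7, 8, 9, 10, 11, 12, 13}
X ∖ Y = {4, 9, 10}
Z ∪ (X ∖ Y) = {2, 4, 7, 9, 10, 11, 12}
((V ∪ X) ∪ X) ∪ (Z ∪ (X ∖ Y)) = {1, 2, 3, 4, 5, 6, 7, 8, 9, 10, 11, 12, 13}
(((V ∪ X) ∪ X) ∪ (Z ∪ (X ∖ Y)))^c = {}
V ∖ X = {1, 3, 7, 8}
W^c = {5, 6, 7, 12}
W^c ∩ X = {5, 6, 12}
(V ∖ X) ∪ (W^c ∩ X) = {1, 3, 5, 6, 7, 8, 12}
{} and {1, 3, 5, 6, 7, 8, 12} share no elements.

Yes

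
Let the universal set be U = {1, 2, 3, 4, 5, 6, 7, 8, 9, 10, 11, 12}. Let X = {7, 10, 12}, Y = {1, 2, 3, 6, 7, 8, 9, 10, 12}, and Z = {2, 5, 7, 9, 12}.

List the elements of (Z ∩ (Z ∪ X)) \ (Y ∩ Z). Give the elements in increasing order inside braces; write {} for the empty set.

{5}

Z ∪ X = {2, 5, 7, 9, 10, 12}
Z ∩ (Z ∪ X) = {2, 5, 7, 9, 12}
Y ∩ Z = {2, 7, 9, 12}
(Z ∩ (Z ∪ X)) \ (Y ∩ Z) = {5}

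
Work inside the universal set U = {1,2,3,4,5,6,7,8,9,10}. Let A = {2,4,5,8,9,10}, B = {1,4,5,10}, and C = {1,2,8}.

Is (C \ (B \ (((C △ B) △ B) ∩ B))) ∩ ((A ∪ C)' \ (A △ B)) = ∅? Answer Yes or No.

Yes

C △ B = {2,4,5,8,10}
(C △ B) △ B = {1,2,8}
((C △ B) △ B) ∩ B = {1}
B \ (((C △ B) △ B) ∩ B) = {4,5,10}
C \ (B \ (((C △ B) △ B) ∩ B)) = {1,2,8}
A ∪ C = {1,2,4,5,8,9,10}
(A ∪ C)' = {3,6,7}
A △ B = {1,2,8,9}
(A ∪ C)' \ (A △ B) = {3,6,7}
{1,2,8} and {3,6,7} share no elements.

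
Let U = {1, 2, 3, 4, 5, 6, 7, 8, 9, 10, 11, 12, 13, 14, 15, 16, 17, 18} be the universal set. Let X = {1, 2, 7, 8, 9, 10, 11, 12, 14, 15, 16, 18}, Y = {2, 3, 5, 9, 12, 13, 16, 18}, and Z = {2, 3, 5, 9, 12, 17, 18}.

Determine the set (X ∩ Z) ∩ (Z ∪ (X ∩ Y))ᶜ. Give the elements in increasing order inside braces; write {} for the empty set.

{}

X ∩ Z = {2, 9, 12, 18}
X ∩ Y = {2, 9, 12, 16, 18}
Z ∪ (X ∩ Y) = {2, 3, 5, 9, 12, 16, 17, 18}
(Z ∪ (X ∩ Y))ᶜ = {1, 4, 6, 7, 8, 10, 11, 13, 14, 15}
(X ∩ Z) ∩ (Z ∪ (X ∩ Y))ᶜ = {}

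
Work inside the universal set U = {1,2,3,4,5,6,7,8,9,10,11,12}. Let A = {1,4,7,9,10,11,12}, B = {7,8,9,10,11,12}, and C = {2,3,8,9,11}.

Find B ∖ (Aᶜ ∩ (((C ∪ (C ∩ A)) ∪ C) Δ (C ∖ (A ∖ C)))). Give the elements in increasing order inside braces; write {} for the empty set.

Aᶜ = {2,3,5,6,8}
C ∩ A = {9,11}
C ∪ (C ∩ A) = {2,3,8,9,11}
(C ∪ (C ∩ A)) ∪ C = {2,3,8,9,11}
A ∖ C = {1,4,7,10,12}
C ∖ (A ∖ C) = {2,3,8,9,11}
((C ∪ (C ∩ A)) ∪ C) Δ (C ∖ (A ∖ C)) = {}
Aᶜ ∩ (((C ∪ (C ∩ A)) ∪ C) Δ (C ∖ (A ∖ C))) = {}
B ∖ (Aᶜ ∩ (((C ∪ (C ∩ A)) ∪ C) Δ (C ∖ (A ∖ C)))) = {7,8,9,10,11,12}

{7,8,9,10,11,12}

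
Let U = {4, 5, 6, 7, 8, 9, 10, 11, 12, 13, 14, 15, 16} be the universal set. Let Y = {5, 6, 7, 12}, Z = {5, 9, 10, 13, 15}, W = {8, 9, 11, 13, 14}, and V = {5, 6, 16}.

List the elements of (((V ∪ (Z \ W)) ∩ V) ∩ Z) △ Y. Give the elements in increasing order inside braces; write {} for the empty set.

{6, 7, 12}

Z \ W = {5, 10, 15}
V ∪ (Z \ W) = {5, 6, 10, 15, 16}
(V ∪ (Z \ W)) ∩ V = {5, 6, 16}
((V ∪ (Z \ W)) ∩ V) ∩ Z = {5}
(((V ∪ (Z \ W)) ∩ V) ∩ Z) △ Y = {6, 7, 12}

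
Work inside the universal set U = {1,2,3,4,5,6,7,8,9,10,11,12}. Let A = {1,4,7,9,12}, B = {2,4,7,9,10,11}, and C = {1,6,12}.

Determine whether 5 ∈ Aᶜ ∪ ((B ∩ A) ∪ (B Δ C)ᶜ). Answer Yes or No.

Yes

5 ∉ A, so 5 ∈ Aᶜ
5 ∉ B and 5 ∉ A, so 5 ∉ B ∩ A
5 ∉ B and 5 ∉ C, so 5 ∉ B Δ C
5 ∈ (B Δ C)ᶜ since 5 ∉ (B Δ C)
5 ∉ (B ∩ A) and 5 ∈ (B Δ C)ᶜ, so 5 ∈ (B ∩ A) ∪ (B Δ C)ᶜ
5 ∈ Aᶜ and 5 ∈ ((B ∩ A) ∪ (B Δ C)ᶜ), so 5 ∈ Aᶜ ∪ ((B ∩ A) ∪ (B Δ C)ᶜ)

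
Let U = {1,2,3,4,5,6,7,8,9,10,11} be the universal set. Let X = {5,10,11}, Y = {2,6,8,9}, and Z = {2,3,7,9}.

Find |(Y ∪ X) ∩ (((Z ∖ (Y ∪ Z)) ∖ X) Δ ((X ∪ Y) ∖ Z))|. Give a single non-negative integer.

5

Y ∪ X = {2,5,6,8,9,10,11}
Y ∪ Z = {2,3,6,7,8,9}
Z ∖ (Y ∪ Z) = {}
(Z ∖ (Y ∪ Z)) ∖ X = {}
X ∪ Y = {2,5,6,8,9,10,11}
(X ∪ Y) ∖ Z = {5,6,8,10,11}
((Z ∖ (Y ∪ Z)) ∖ X) Δ ((X ∪ Y) ∖ Z) = {5,6,8,10,11}
(Y ∪ X) ∩ (((Z ∖ (Y ∪ Z)) ∖ X) Δ ((X ∪ Y) ∖ Z)) = {5,6,8,10,11}
|(Y ∪ X) ∩ (((Z ∖ (Y ∪ Z)) ∖ X) Δ ((X ∪ Y) ∖ Z))| = 5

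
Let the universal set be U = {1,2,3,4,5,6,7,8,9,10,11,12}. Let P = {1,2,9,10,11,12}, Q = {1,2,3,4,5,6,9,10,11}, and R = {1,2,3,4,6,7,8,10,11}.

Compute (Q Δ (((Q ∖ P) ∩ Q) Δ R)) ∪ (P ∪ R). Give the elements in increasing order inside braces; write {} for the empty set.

Q ∖ P = {3,4,5,6}
(Q ∖ P) ∩ Q = {3,4,5,6}
((Q ∖ P) ∩ Q) Δ R = {1,2,5,7,8,10,11}
Q Δ (((Q ∖ P) ∩ Q) Δ R) = {3,4,6,7,8,9}
P ∪ R = {1,2,3,4,6,7,8,9,10,11,12}
(Q Δ (((Q ∖ P) ∩ Q) Δ R)) ∪ (P ∪ R) = {1,2,3,4,6,7,8,9,10,11,12}

{1,2,3,4,6,7,8,9,10,11,12}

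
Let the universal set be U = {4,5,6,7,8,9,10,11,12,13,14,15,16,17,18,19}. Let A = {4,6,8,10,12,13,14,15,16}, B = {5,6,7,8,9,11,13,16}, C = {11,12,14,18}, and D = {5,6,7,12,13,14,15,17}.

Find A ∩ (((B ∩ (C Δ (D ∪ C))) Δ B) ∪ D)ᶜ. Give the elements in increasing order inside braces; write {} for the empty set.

D ∪ C = {5,6,7,11,12,13,14,15,17,18}
C Δ (D ∪ C) = {5,6,7,13,15,17}
B ∩ (C Δ (D ∪ C)) = {5,6,7,13}
(B ∩ (C Δ (D ∪ C))) Δ B = {8,9,11,16}
((B ∩ (C Δ (D ∪ C))) Δ B) ∪ D = {5,6,7,8,9,11,12,13,14,15,16,17}
(((B ∩ (C Δ (D ∪ C))) Δ B) ∪ D)ᶜ = {4,10,18,19}
A ∩ (((B ∩ (C Δ (D ∪ C))) Δ B) ∪ D)ᶜ = {4,10}

{4,10}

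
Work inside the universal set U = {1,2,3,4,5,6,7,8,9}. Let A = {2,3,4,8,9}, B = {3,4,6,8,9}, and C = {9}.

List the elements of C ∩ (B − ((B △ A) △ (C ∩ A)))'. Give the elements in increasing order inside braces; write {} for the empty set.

{9}

B △ A = {2,6}
C ∩ A = {9}
(B △ A) △ (C ∩ A) = {2,6,9}
B − ((B △ A) △ (C ∩ A)) = {3,4,8}
(B − ((B △ A) △ (C ∩ A)))' = {1,2,5,6,7,9}
C ∩ (B − ((B △ A) △ (C ∩ A)))' = {9}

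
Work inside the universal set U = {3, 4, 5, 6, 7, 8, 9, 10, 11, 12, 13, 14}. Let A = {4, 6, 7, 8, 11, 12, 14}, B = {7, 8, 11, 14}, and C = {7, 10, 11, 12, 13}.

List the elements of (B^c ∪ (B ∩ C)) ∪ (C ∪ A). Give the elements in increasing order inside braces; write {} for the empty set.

{3, 4, 5, 6, 7, 8, 9, 10, 11, 12, 13, 14}

B^c = {3, 4, 5, 6, 9, 10, 12, 13}
B ∩ C = {7, 11}
B^c ∪ (B ∩ C) = {3, 4, 5, 6, 7, 9, 10, 11, 12, 13}
C ∪ A = {4, 6, 7, 8, 10, 11, 12, 13, 14}
(B^c ∪ (B ∩ C)) ∪ (C ∪ A) = {3, 4, 5, 6, 7, 8, 9, 10, 11, 12, 13, 14}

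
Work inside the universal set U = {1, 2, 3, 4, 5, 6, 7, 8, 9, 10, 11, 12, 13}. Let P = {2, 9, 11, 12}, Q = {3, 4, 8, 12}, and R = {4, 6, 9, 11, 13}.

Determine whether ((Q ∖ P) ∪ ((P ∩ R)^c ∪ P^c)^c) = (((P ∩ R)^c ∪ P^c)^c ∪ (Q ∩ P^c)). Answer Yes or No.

Yes

Q ∖ P = {3, 4, 8}
P ∩ R = {9, 11}
(P ∩ R)^c = {1, 2, 3, 4, 5, 6, 7, 8, 10, 12, 13}
P^c = {1, 3, 4, 5, 6, 7, 8, 10, 13}
(P ∩ R)^c ∪ P^c = {1, 2, 3, 4, 5, 6, 7, 8, 10, 12, 13}
((P ∩ R)^c ∪ P^c)^c = {9, 11}
(Q ∖ P) ∪ ((P ∩ R)^c ∪ P^c)^c = {3, 4, 8, 9, 11}
Q ∩ P^c = {3, 4, 8}
((P ∩ R)^c ∪ P^c)^c ∪ (Q ∩ P^c) = {3, 4, 8, 9, 11}
Both equal {3, 4, 8, 9, 11}, so (Q ∖ P) ∪ ((P ∩ R)^c ∪ P^c)^c = ((P ∩ R)^c ∪ P^c)^c ∪ (Q ∩ P^c).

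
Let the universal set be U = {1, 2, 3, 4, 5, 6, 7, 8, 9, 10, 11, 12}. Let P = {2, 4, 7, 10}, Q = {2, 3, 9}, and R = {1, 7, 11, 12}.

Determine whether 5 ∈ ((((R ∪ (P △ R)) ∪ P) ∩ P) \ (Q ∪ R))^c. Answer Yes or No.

Yes

5 ∉ P and 5 ∉ R, so 5 ∉ P △ R
5 ∉ R and 5 ∉ (P △ R), so 5 ∉ R ∪ (P △ R)
5 ∉ (R ∪ (P △ R)) and 5 ∉ P, so 5 ∉ (R ∪ (P △ R)) ∪ P
5 ∉ ((R ∪ (P △ R)) ∪ P) and 5 ∉ P, so 5 ∉ ((R ∪ (P △ R)) ∪ P) ∩ P
5 ∉ Q and 5 ∉ R, so 5 ∉ Q ∪ R
5 ∉ (((R ∪ (P △ R)) ∪ P) ∩ P) and 5 ∉ (Q ∪ R), so 5 ∉ (((R ∪ (P △ R)) ∪ P) ∩ P) \ (Q ∪ R)
5 ∈ ((((R ∪ (P △ R)) ∪ P) ∩ P) \ (Q ∪ R))^c since 5 ∉ ((((R ∪ (P △ R)) ∪ P) ∩ P) \ (Q ∪ R))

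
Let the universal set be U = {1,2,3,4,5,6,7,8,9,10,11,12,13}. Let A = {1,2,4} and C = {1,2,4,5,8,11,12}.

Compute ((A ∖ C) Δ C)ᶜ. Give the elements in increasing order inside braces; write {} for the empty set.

{3,6,7,9,10,13}

A ∖ C = {}
(A ∖ C) Δ C = {1,2,4,5,8,11,12}
((A ∖ C) Δ C)ᶜ = {3,6,7,9,10,13}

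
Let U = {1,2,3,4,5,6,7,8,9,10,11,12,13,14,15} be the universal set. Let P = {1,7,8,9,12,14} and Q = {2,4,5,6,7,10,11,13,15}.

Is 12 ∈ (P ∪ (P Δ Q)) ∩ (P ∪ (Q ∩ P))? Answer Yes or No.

12 ∈ P and 12 ∉ Q, so 12 ∈ P Δ Q
12 ∈ P and 12 ∈ (P Δ Q), so 12 ∈ P ∪ (P Δ Q)
12 ∉ Q and 12 ∈ P, so 12 ∉ Q ∩ P
12 ∈ P and 12 ∉ (Q ∩ P), so 12 ∈ P ∪ (Q ∩ P)
12 ∈ (P ∪ (P Δ Q)) and 12 ∈ (P ∪ (Q ∩ P)), so 12 ∈ (P ∪ (P Δ Q)) ∩ (P ∪ (Q ∩ P))

Yes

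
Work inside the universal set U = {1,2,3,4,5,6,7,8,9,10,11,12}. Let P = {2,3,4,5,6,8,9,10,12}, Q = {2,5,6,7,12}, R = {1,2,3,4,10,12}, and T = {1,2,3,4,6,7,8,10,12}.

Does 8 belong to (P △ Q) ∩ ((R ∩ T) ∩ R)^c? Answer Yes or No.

Yes

8 ∈ P and 8 ∉ Q, so 8 ∈ P △ Q
8 ∉ R and 8 ∈ T, so 8 ∉ R ∩ T
8 ∉ (R ∩ T) and 8 ∉ R, so 8 ∉ (R ∩ T) ∩ R
8 ∈ ((R ∩ T) ∩ R)^c since 8 ∉ ((R ∩ T) ∩ R)
8 ∈ (P △ Q) and 8 ∈ ((R ∩ T) ∩ R)^c, so 8 ∈ (P △ Q) ∩ ((R ∩ T) ∩ R)^c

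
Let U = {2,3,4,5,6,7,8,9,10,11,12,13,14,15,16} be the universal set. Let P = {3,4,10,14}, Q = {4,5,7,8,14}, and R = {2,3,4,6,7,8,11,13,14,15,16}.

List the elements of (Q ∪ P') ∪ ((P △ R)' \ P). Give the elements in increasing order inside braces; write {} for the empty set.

P' = {2,5,6,7,8,9,11,12,13,15,16}
Q ∪ P' = {2,4,5,6,7,8,9,11,12,13,14,15,16}
P △ R = {2,6,7,8,10,11,13,15,16}
(P △ R)' = {3,4,5,9,12,14}
(P △ R)' \ P = {5,9,12}
(Q ∪ P') ∪ ((P △ R)' \ P) = {2,4,5,6,7,8,9,11,12,13,14,15,16}

{2,4,5,6,7,8,9,11,12,13,14,15,16}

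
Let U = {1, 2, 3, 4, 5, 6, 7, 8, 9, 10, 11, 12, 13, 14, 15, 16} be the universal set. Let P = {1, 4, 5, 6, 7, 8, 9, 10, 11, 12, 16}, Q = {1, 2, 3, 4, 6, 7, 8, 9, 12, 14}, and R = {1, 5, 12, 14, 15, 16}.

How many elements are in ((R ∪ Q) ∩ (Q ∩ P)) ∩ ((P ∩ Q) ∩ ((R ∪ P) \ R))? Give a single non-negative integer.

5

R ∪ Q = {1, 2, 3, 4, 5, 6, 7, 8, 9, 12, 14, 15, 16}
Q ∩ P = {1, 4, 6, 7, 8, 9, 12}
(R ∪ Q) ∩ (Q ∩ P) = {1, 4, 6, 7, 8, 9, 12}
P ∩ Q = {1, 4, 6, 7, 8, 9, 12}
R ∪ P = {1, 4, 5, 6, 7, 8, 9, 10, 11, 12, 14, 15, 16}
(R ∪ P) \ R = {4, 6, 7, 8, 9, 10, 11}
(P ∩ Q) ∩ ((R ∪ P) \ R) = {4, 6, 7, 8, 9}
((R ∪ Q) ∩ (Q ∩ P)) ∩ ((P ∩ Q) ∩ ((R ∪ P) \ R)) = {4, 6, 7, 8, 9}
|((R ∪ Q) ∩ (Q ∩ P)) ∩ ((P ∩ Q) ∩ ((R ∪ P) \ R))| = 5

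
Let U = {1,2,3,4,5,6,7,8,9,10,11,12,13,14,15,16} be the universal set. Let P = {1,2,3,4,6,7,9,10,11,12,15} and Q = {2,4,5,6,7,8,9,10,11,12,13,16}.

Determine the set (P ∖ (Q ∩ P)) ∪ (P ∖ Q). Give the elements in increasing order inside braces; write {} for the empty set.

{1,3,15}

Q ∩ P = {2,4,6,7,9,10,11,12}
P ∖ (Q ∩ P) = {1,3,15}
P ∖ Q = {1,3,15}
(P ∖ (Q ∩ P)) ∪ (P ∖ Q) = {1,3,15}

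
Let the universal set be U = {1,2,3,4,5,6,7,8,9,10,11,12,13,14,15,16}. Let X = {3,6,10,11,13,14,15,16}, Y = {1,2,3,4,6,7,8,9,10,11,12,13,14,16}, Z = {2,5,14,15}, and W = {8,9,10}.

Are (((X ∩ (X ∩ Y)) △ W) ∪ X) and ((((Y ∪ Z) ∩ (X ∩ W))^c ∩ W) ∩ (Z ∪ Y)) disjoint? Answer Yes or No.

No

X ∩ Y = {3,6,10,11,13,14,16}
X ∩ (X ∩ Y) = {3,6,10,11,13,14,16}
(X ∩ (X ∩ Y)) △ W = {3,6,8,9,11,13,14,16}
((X ∩ (X ∩ Y)) △ W) ∪ X = {3,6,8,9,10,11,13,14,15,16}
Y ∪ Z = {1,2,3,4,5,6,7,8,9,10,11,12,13,14,15,16}
X ∩ W = {10}
(Y ∪ Z) ∩ (X ∩ W) = {10}
((Y ∪ Z) ∩ (X ∩ W))^c = {1,2,3,4,5,6,7,8,9,11,12,13,14,15,16}
((Y ∪ Z) ∩ (X ∩ W))^c ∩ W = {8,9}
Z ∪ Y = {1,2,3,4,5,6,7,8,9,10,11,12,13,14,15,16}
(((Y ∪ Z) ∩ (X ∩ W))^c ∩ W) ∩ (Z ∪ Y) = {8,9}
8 lies in both, so they are not disjoint.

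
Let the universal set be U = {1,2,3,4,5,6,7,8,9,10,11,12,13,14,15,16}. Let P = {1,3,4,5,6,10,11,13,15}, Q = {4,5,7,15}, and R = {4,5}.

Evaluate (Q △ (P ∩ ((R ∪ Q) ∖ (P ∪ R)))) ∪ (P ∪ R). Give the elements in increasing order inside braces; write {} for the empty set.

{1,3,4,5,6,7,10,11,13,15}

R ∪ Q = {4,5,7,15}
P ∪ R = {1,3,4,5,6,10,11,13,15}
(R ∪ Q) ∖ (P ∪ R) = {7}
P ∩ ((R ∪ Q) ∖ (P ∪ R)) = {}
Q △ (P ∩ ((R ∪ Q) ∖ (P ∪ R))) = {4,5,7,15}
(Q △ (P ∩ ((R ∪ Q) ∖ (P ∪ R)))) ∪ (P ∪ R) = {1,3,4,5,6,7,10,11,13,15}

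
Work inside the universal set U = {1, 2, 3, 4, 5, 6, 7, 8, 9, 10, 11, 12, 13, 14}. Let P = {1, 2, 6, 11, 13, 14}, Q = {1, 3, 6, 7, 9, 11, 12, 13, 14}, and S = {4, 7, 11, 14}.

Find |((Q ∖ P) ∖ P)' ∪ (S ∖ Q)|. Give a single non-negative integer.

Q ∖ P = {3, 7, 9, 12}
(Q ∖ P) ∖ P = {3, 7, 9, 12}
((Q ∖ P) ∖ P)' = {1, 2, 4, 5, 6, 8, 10, 11, 13, 14}
S ∖ Q = {4}
((Q ∖ P) ∖ P)' ∪ (S ∖ Q) = {1, 2, 4, 5, 6, 8, 10, 11, 13, 14}
|((Q ∖ P) ∖ P)' ∪ (S ∖ Q)| = 10

10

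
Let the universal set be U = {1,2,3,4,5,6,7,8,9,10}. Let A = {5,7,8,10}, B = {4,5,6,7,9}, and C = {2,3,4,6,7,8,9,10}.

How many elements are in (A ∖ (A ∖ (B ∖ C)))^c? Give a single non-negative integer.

B ∖ C = {5}
A ∖ (B ∖ C) = {7,8,10}
A ∖ (A ∖ (B ∖ C)) = {5}
(A ∖ (A ∖ (B ∖ C)))^c = {1,2,3,4,6,7,8,9,10}
|(A ∖ (A ∖ (B ∖ C)))^c| = 9

9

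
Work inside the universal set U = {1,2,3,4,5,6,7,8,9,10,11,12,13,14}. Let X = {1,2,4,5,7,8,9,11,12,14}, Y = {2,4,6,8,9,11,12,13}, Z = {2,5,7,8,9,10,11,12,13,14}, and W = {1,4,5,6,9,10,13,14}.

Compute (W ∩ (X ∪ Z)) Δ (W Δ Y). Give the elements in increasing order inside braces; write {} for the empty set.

X ∪ Z = {1,2,4,5,7,8,9,10,11,12,13,14}
W ∩ (X ∪ Z) = {1,4,5,9,10,13,14}
W Δ Y = {1,2,5,8,10,11,12,14}
(W ∩ (X ∪ Z)) Δ (W Δ Y) = {2,4,8,9,11,12,13}

{2,4,8,9,11,12,13}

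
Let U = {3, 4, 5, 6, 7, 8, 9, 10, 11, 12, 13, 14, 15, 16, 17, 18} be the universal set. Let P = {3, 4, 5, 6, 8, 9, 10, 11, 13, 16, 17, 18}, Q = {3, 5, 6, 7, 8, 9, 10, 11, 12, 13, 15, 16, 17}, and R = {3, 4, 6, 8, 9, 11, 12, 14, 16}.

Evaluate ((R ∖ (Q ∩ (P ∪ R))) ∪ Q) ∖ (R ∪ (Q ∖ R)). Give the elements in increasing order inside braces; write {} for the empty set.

P ∪ R = {3, 4, 5, 6, 8, 9, 10, 11, 12, 13, 14, 16, 17, 18}
Q ∩ (P ∪ R) = {3, 5, 6, 8, 9, 10, 11, 12, 13, 16, 17}
R ∖ (Q ∩ (P ∪ R)) = {4, 14}
(R ∖ (Q ∩ (P ∪ R))) ∪ Q = {3, 4, 5, 6, 7, 8, 9, 10, 11, 12, 13, 14, 15, 16, 17}
Q ∖ R = {5, 7, 10, 13, 15, 17}
R ∪ (Q ∖ R) = {3, 4, 5, 6, 7, 8, 9, 10, 11, 12, 13, 14, 15, 16, 17}
((R ∖ (Q ∩ (P ∪ R))) ∪ Q) ∖ (R ∪ (Q ∖ R)) = {}

{}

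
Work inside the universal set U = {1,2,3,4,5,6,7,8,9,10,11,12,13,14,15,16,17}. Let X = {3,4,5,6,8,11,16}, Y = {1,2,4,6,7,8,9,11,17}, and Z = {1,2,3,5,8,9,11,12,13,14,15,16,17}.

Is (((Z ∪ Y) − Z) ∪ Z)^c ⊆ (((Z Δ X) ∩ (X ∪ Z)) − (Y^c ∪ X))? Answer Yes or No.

Z ∪ Y = {1,2,3,4,5,6,7,8,9,11,12,13,14,15,16,17}
(Z ∪ Y) − Z = {4,6,7}
((Z ∪ Y) − Z) ∪ Z = {1,2,3,4,5,6,7,8,9,11,12,13,14,15,16,17}
(((Z ∪ Y) − Z) ∪ Z)^c = {10}
Z Δ X = {1,2,4,6,9,12,13,14,15,17}
X ∪ Z = {1,2,3,4,5,6,8,9,11,12,13,14,15,16,17}
(Z Δ X) ∩ (X ∪ Z) = {1,2,4,6,9,12,13,14,15,17}
Y^c = {3,5,10,12,13,14,15,16}
Y^c ∪ X = {3,4,5,6,8,10,11,12,13,14,15,16}
((Z Δ X) ∩ (X ∪ Z)) − (Y^c ∪ X) = {1,2,9,17}
10 ∈ (((Z ∪ Y) − Z) ∪ Z)^c but 10 ∉ ((Z Δ X) ∩ (X ∪ Z)) − (Y^c ∪ X), so the inclusion fails.

No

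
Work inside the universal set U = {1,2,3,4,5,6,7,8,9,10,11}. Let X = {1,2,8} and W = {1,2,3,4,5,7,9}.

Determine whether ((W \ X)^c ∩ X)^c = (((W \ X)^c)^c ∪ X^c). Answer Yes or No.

W \ X = {3,4,5,7,9}
(W \ X)^c = {1,2,6,8,10,11}
(W \ X)^c ∩ X = {1,2,8}
((W \ X)^c ∩ X)^c = {3,4,5,6,7,9,10,11}
((W \ X)^c)^c = {3,4,5,7,9}
X^c = {3,4,5,6,7,9,10,11}
((W \ X)^c)^c ∪ X^c = {3,4,5,6,7,9,10,11}
Both equal {3,4,5,6,7,9,10,11}, so ((W \ X)^c ∩ X)^c = ((W \ X)^c)^c ∪ X^c.

Yes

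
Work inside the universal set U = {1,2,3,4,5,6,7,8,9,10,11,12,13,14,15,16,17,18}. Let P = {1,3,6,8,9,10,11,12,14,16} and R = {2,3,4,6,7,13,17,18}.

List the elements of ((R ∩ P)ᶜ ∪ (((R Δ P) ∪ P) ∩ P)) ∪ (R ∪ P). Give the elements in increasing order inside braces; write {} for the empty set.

{1,2,3,4,5,6,7,8,9,10,11,12,13,14,15,16,17,18}

R ∩ P = {3,6}
(R ∩ P)ᶜ = {1,2,4,5,7,8,9,10,11,12,13,14,15,16,17,18}
R Δ P = {1,2,4,7,8,9,10,11,12,13,14,16,17,18}
(R Δ P) ∪ P = {1,2,3,4,6,7,8,9,10,11,12,13,14,16,17,18}
((R Δ P) ∪ P) ∩ P = {1,3,6,8,9,10,11,12,14,16}
(R ∩ P)ᶜ ∪ (((R Δ P) ∪ P) ∩ P) = {1,2,3,4,5,6,7,8,9,10,11,12,13,14,15,16,17,18}
R ∪ P = {1,2,3,4,6,7,8,9,10,11,12,13,14,16,17,18}
((R ∩ P)ᶜ ∪ (((R Δ P) ∪ P) ∩ P)) ∪ (R ∪ P) = {1,2,3,4,5,6,7,8,9,10,11,12,13,14,15,16,17,18}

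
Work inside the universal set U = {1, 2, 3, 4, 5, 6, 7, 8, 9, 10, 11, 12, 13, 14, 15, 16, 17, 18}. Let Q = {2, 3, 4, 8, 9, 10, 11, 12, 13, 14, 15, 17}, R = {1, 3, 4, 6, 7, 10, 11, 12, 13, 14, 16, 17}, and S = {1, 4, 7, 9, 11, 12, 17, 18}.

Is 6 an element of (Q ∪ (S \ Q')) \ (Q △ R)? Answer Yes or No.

6 ∉ Q, so 6 ∈ Q'
6 ∉ S and 6 ∈ Q', so 6 ∉ S \ Q'
6 ∉ Q and 6 ∉ (S \ Q'), so 6 ∉ Q ∪ (S \ Q')
6 ∉ Q and 6 ∈ R, so 6 ∈ Q △ R
6 ∉ (Q ∪ (S \ Q')) and 6 ∈ (Q △ R), so 6 ∉ (Q ∪ (S \ Q')) \ (Q △ R)

No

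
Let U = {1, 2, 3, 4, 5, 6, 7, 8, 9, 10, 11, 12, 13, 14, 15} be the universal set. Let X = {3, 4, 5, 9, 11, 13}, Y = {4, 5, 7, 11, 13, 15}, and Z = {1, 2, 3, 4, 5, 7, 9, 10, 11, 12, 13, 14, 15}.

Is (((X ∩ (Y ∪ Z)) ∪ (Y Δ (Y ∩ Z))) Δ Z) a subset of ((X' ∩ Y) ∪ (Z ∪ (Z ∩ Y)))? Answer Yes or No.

Y ∪ Z = {1, 2, 3, 4, 5, 7, 9, 10, 11, 12, 13, 14, 15}
X ∩ (Y ∪ Z) = {3, 4, 5, 9, 11, 13}
Y ∩ Z = {4, 5, 7, 11, 13, 15}
Y Δ (Y ∩ Z) = {}
(X ∩ (Y ∪ Z)) ∪ (Y Δ (Y ∩ Z)) = {3, 4, 5, 9, 11, 13}
((X ∩ (Y ∪ Z)) ∪ (Y Δ (Y ∩ Z))) Δ Z = {1, 2, 7, 10, 12, 14, 15}
X' = {1, 2, 6, 7, 8, 10, 12, 14, 15}
X' ∩ Y = {7, 15}
Z ∩ Y = {4, 5, 7, 11, 13, 15}
Z ∪ (Z ∩ Y) = {1, 2, 3, 4, 5, 7, 9, 10, 11, 12, 13, 14, 15}
(X' ∩ Y) ∪ (Z ∪ (Z ∩ Y)) = {1, 2, 3, 4, 5, 7, 9, 10, 11, 12, 13, 14, 15}
Every element of {1, 2, 7, 10, 12, 14, 15} is in {1, 2, 3, 4, 5, 7, 9, 10, 11, 12, 13, 14, 15}, so ((X ∩ (Y ∪ Z)) ∪ (Y Δ (Y ∩ Z))) Δ Z ⊆ (X' ∩ Y) ∪ (Z ∪ (Z ∩ Y)).

Yes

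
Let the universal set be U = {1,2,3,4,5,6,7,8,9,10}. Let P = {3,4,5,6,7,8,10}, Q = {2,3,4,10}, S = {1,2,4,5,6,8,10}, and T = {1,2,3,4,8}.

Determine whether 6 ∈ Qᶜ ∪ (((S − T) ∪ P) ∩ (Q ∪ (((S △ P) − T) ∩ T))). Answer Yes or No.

Yes

6 ∉ Q, so 6 ∈ Qᶜ
6 ∈ S and 6 ∉ T, so 6 ∈ S − T
6 ∈ (S − T) and 6 ∈ P, so 6 ∈ (S − T) ∪ P
6 ∈ S and 6 ∈ P, so 6 ∉ S △ P
6 ∉ (S △ P) and 6 ∉ T, so 6 ∉ (S △ P) − T
6 ∉ ((S △ P) − T) and 6 ∉ T, so 6 ∉ ((S △ P) − T) ∩ T
6 ∉ Q and 6 ∉ (((S △ P) − T) ∩ T), so 6 ∉ Q ∪ (((S △ P) − T) ∩ T)
6 ∈ ((S − T) ∪ P) and 6 ∉ (Q ∪ (((S △ P) − T) ∩ T)), so 6 ∉ ((S − T) ∪ P) ∩ (Q ∪ (((S △ P) − T) ∩ T))
6 ∈ Qᶜ and 6 ∉ (((S − T) ∪ P) ∩ (Q ∪ (((S △ P) − T) ∩ T))), so 6 ∈ Qᶜ ∪ (((S − T) ∪ P) ∩ (Q ∪ (((S △ P) − T) ∩ T)))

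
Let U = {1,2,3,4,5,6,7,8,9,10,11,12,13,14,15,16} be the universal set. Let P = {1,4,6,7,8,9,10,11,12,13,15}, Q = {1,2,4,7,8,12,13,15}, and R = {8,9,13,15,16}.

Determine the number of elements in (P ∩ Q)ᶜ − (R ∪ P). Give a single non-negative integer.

4

P ∩ Q = {1,4,7,8,12,13,15}
(P ∩ Q)ᶜ = {2,3,5,6,9,10,11,14,16}
R ∪ P = {1,4,6,7,8,9,10,11,12,13,15,16}
(P ∩ Q)ᶜ − (R ∪ P) = {2,3,5,14}
|(P ∩ Q)ᶜ − (R ∪ P)| = 4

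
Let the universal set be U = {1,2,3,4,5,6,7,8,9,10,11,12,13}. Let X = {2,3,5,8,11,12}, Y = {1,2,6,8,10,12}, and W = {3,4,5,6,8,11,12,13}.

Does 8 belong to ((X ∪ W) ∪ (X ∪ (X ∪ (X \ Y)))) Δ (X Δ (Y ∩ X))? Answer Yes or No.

Yes

8 ∈ X and 8 ∈ W, so 8 ∈ X ∪ W
8 ∈ X and 8 ∈ Y, so 8 ∉ X \ Y
8 ∈ X and 8 ∉ (X \ Y), so 8 ∈ X ∪ (X \ Y)
8 ∈ X and 8 ∈ (X ∪ (X \ Y)), so 8 ∈ X ∪ (X ∪ (X \ Y))
8 ∈ (X ∪ W) and 8 ∈ (X ∪ (X ∪ (X \ Y))), so 8 ∈ (X ∪ W) ∪ (X ∪ (X ∪ (X \ Y)))
8 ∈ Y and 8 ∈ X, so 8 ∈ Y ∩ X
8 ∈ X and 8 ∈ (Y ∩ X), so 8 ∉ X Δ (Y ∩ X)
8 ∈ ((X ∪ W) ∪ (X ∪ (X ∪ (X \ Y)))) and 8 ∉ (X Δ (Y ∩ X)), so 8 ∈ ((X ∪ W) ∪ (X ∪ (X ∪ (X \ Y)))) Δ (X Δ (Y ∩ X))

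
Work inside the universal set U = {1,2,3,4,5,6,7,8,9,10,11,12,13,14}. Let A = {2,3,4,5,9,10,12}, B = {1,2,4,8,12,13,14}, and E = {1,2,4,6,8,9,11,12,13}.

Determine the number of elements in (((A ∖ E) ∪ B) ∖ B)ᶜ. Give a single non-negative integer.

A ∖ E = {3,5,10}
(A ∖ E) ∪ B = {1,2,3,4,5,8,10,12,13,14}
((A ∖ E) ∪ B) ∖ B = {3,5,10}
(((A ∖ E) ∪ B) ∖ B)ᶜ = {1,2,4,6,7,8,9,11,12,13,14}
|(((A ∖ E) ∪ B) ∖ B)ᶜ| = 11

11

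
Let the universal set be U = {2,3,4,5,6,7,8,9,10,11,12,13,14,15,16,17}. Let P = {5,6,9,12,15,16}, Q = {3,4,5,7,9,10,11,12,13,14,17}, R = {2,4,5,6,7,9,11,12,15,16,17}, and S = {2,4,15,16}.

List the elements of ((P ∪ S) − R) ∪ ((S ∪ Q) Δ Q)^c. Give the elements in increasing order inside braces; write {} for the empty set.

{3,4,5,6,7,8,9,10,11,12,13,14,17}

P ∪ S = {2,4,5,6,9,12,15,16}
(P ∪ S) − R = {}
S ∪ Q = {2,3,4,5,7,9,10,11,12,13,14,15,16,17}
(S ∪ Q) Δ Q = {2,15,16}
((S ∪ Q) Δ Q)^c = {3,4,5,6,7,8,9,10,11,12,13,14,17}
((P ∪ S) − R) ∪ ((S ∪ Q) Δ Q)^c = {3,4,5,6,7,8,9,10,11,12,13,14,17}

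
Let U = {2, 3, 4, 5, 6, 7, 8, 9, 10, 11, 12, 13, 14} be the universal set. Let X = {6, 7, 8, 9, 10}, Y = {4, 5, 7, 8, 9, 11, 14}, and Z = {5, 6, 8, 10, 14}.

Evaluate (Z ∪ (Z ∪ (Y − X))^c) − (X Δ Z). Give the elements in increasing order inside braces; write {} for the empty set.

Y − X = {4, 5, 11, 14}
Z ∪ (Y − X) = {4, 5, 6, 8, 10, 11, 14}
(Z ∪ (Y − X))^c = {2, 3, 7, 9, 12, 13}
Z ∪ (Z ∪ (Y − X))^c = {2, 3, 5, 6, 7, 8, 9, 10, 12, 13, 14}
X Δ Z = {5, 7, 9, 14}
(Z ∪ (Z ∪ (Y − X))^c) − (X Δ Z) = {2, 3, 6, 8, 10, 12, 13}

{2, 3, 6, 8, 10, 12, 13}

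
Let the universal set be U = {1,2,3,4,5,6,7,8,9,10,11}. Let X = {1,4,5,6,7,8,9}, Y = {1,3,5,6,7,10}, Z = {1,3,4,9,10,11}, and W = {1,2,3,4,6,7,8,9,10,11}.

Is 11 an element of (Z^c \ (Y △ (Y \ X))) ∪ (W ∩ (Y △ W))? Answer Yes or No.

Yes

11 ∈ Z, so 11 ∉ Z^c
11 ∉ Y and 11 ∉ X, so 11 ∉ Y \ X
11 ∉ Y and 11 ∉ (Y \ X), so 11 ∉ Y △ (Y \ X)
11 ∉ Z^c and 11 ∉ (Y △ (Y \ X)), so 11 ∉ Z^c \ (Y △ (Y \ X))
11 ∉ Y and 11 ∈ W, so 11 ∈ Y △ W
11 ∈ W and 11 ∈ (Y △ W), so 11 ∈ W ∩ (Y △ W)
11 ∉ (Z^c \ (Y △ (Y \ X))) and 11 ∈ (W ∩ (Y △ W)), so 11 ∈ (Z^c \ (Y △ (Y \ X))) ∪ (W ∩ (Y △ W))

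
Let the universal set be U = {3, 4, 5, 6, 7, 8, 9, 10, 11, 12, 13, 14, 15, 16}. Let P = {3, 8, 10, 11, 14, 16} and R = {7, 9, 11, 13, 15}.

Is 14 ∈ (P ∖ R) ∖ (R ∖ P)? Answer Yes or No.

Yes

14 ∈ P and 14 ∉ R, so 14 ∈ P ∖ R
14 ∉ R and 14 ∈ P, so 14 ∉ R ∖ P
14 ∈ (P ∖ R) and 14 ∉ (R ∖ P), so 14 ∈ (P ∖ R) ∖ (R ∖ P)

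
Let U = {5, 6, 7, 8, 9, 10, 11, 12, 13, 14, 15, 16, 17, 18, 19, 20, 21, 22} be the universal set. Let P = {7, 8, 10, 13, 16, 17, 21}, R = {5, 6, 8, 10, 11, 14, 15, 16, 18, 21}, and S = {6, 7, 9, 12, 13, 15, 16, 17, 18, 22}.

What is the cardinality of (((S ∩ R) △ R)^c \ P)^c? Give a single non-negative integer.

S ∩ R = {6, 15, 16, 18}
(S ∩ R) △ R = {5, 8, 10, 11, 14, 21}
((S ∩ R) △ R)^c = {6, 7, 9, 12, 13, 15, 16, 17, 18, 19, 20, 22}
((S ∩ R) △ R)^c \ P = {6, 9, 12, 15, 18, 19, 20, 22}
(((S ∩ R) △ R)^c \ P)^c = {5, 7, 8, 10, 11, 13, 14, 16, 17, 21}
|(((S ∩ R) △ R)^c \ P)^c| = 10

10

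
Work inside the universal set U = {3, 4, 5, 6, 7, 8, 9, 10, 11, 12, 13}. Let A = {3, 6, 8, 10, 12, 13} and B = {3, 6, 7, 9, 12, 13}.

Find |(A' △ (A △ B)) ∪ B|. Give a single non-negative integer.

A' = {4, 5, 7, 9, 11}
A △ B = {7, 8, 9, 10}
A' △ (A △ B) = {4, 5, 8, 10, 11}
(A' △ (A △ B)) ∪ B = {3, 4, 5, 6, 7, 8, 9, 10, 11, 12, 13}
|(A' △ (A △ B)) ∪ B| = 11

11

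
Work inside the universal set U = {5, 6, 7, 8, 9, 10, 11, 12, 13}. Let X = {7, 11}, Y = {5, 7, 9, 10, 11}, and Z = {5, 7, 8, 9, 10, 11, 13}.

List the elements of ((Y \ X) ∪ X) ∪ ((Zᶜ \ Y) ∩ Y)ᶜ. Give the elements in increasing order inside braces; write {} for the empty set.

{5, 6, 7, 8, 9, 10, 11, 12, 13}

Y \ X = {5, 9, 10}
(Y \ X) ∪ X = {5, 7, 9, 10, 11}
Zᶜ = {6, 12}
Zᶜ \ Y = {6, 12}
(Zᶜ \ Y) ∩ Y = {}
((Zᶜ \ Y) ∩ Y)ᶜ = {5, 6, 7, 8, 9, 10, 11, 12, 13}
((Y \ X) ∪ X) ∪ ((Zᶜ \ Y) ∩ Y)ᶜ = {5, 6, 7, 8, 9, 10, 11, 12, 13}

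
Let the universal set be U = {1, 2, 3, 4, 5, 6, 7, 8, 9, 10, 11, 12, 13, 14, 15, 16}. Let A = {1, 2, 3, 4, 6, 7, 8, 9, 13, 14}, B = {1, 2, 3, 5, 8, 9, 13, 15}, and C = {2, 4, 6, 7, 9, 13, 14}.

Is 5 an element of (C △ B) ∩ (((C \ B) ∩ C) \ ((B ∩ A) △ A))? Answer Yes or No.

No

5 ∉ C and 5 ∈ B, so 5 ∈ C △ B
5 ∉ C and 5 ∈ B, so 5 ∉ C \ B
5 ∉ (C \ B) and 5 ∉ C, so 5 ∉ (C \ B) ∩ C
5 ∈ B and 5 ∉ A, so 5 ∉ B ∩ A
5 ∉ (B ∩ A) and 5 ∉ A, so 5 ∉ (B ∩ A) △ A
5 ∉ ((C \ B) ∩ C) and 5 ∉ ((B ∩ A) △ A), so 5 ∉ ((C \ B) ∩ C) \ ((B ∩ A) △ A)
5 ∈ (C △ B) and 5 ∉ (((C \ B) ∩ C) \ ((B ∩ A) △ A)), so 5 ∉ (C △ B) ∩ (((C \ B) ∩ C) \ ((B ∩ A) △ A))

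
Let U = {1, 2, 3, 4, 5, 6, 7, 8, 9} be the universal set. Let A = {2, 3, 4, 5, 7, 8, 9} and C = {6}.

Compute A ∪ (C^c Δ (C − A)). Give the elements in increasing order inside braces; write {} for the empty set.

{1, 2, 3, 4, 5, 6, 7, 8, 9}

C^c = {1, 2, 3, 4, 5, 7, 8, 9}
C − A = {6}
C^c Δ (C − A) = {1, 2, 3, 4, 5, 6, 7, 8, 9}
A ∪ (C^c Δ (C − A)) = {1, 2, 3, 4, 5, 6, 7, 8, 9}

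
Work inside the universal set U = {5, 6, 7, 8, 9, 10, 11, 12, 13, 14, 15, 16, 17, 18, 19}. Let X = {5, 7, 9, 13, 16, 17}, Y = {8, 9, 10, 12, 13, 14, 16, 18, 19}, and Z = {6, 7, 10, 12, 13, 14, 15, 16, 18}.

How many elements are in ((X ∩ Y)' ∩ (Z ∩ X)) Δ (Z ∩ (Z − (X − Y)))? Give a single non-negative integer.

X ∩ Y = {9, 13, 16}
(X ∩ Y)' = {5, 6, 7, 8, 10, 11, 12, 14, 15, 17, 18, 19}
Z ∩ X = {7, 13, 16}
(X ∩ Y)' ∩ (Z ∩ X) = {7}
X − Y = {5, 7, 17}
Z − (X − Y) = {6, 10, 12, 13, 14, 15, 16, 18}
Z ∩ (Z − (X − Y)) = {6, 10, 12, 13, 14, 15, 16, 18}
((X ∩ Y)' ∩ (Z ∩ X)) Δ (Z ∩ (Z − (X − Y))) = {6, 7, 10, 12, 13, 14, 15, 16, 18}
|((X ∩ Y)' ∩ (Z ∩ X)) Δ (Z ∩ (Z − (X − Y)))| = 9

9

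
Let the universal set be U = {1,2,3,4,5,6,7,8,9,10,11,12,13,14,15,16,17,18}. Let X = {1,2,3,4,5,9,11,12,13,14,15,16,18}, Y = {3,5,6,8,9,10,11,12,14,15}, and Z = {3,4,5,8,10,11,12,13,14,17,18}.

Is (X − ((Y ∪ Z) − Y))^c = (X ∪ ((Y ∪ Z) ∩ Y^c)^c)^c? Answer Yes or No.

No

Y ∪ Z = {3,4,5,6,8,9,10,11,12,13,14,15,17,18}
(Y ∪ Z) − Y = {4,13,17,18}
X − ((Y ∪ Z) − Y) = {1,2,3,5,9,11,12,14,15,16}
(X − ((Y ∪ Z) − Y))^c = {4,6,7,8,10,13,17,18}
Y^c = {1,2,4,7,13,16,17,18}
(Y ∪ Z) ∩ Y^c = {4,13,17,18}
((Y ∪ Z) ∩ Y^c)^c = {1,2,3,5,6,7,8,9,10,11,12,14,15,16}
X ∪ ((Y ∪ Z) ∩ Y^c)^c = {1,2,3,4,5,6,7,8,9,10,11,12,13,14,15,16,18}
(X ∪ ((Y ∪ Z) ∩ Y^c)^c)^c = {17}
4 ∈ (X − ((Y ∪ Z) − Y))^c but 4 ∉ (X ∪ ((Y ∪ Z) ∩ Y^c)^c)^c, so they differ.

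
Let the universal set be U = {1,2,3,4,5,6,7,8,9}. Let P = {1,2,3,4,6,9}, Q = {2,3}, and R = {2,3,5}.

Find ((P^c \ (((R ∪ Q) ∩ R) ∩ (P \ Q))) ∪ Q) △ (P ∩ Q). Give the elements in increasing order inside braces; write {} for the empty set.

P^c = {5,7,8}
R ∪ Q = {2,3,5}
(R ∪ Q) ∩ R = {2,3,5}
P \ Q = {1,4,6,9}
((R ∪ Q) ∩ R) ∩ (P \ Q) = {}
P^c \ (((R ∪ Q) ∩ R) ∩ (P \ Q)) = {5,7,8}
(P^c \ (((R ∪ Q) ∩ R) ∩ (P \ Q))) ∪ Q = {2,3,5,7,8}
P ∩ Q = {2,3}
((P^c \ (((R ∪ Q) ∩ R) ∩ (P \ Q))) ∪ Q) △ (P ∩ Q) = {5,7,8}

{5,7,8}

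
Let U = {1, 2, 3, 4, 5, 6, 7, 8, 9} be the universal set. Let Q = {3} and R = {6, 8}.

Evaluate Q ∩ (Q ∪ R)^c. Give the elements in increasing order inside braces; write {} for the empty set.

Q ∪ R = {3, 6, 8}
(Q ∪ R)^c = {1, 2, 4, 5, 7, 9}
Q ∩ (Q ∪ R)^c = {}

{}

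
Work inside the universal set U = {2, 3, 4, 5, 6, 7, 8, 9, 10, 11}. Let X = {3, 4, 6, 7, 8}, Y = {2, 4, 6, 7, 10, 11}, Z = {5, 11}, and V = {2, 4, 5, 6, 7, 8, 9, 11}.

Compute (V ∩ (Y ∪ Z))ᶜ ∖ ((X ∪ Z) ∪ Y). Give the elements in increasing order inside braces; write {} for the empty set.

Y ∪ Z = {2, 4, 5, 6, 7, 10, 11}
V ∩ (Y ∪ Z) = {2, 4, 5, 6, 7, 11}
(V ∩ (Y ∪ Z))ᶜ = {3, 8, 9, 10}
X ∪ Z = {3, 4, 5, 6, 7, 8, 11}
(X ∪ Z) ∪ Y = {2, 3, 4, 5, 6, 7, 8, 10, 11}
(V ∩ (Y ∪ Z))ᶜ ∖ ((X ∪ Z) ∪ Y) = {9}

{9}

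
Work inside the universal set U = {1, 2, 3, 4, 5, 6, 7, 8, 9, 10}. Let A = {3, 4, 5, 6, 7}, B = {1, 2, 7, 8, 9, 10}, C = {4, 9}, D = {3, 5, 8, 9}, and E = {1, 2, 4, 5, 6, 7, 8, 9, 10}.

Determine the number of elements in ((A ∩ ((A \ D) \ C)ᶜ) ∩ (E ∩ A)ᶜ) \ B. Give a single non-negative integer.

A \ D = {4, 6, 7}
(A \ D) \ C = {6, 7}
((A \ D) \ C)ᶜ = {1, 2, 3, 4, 5, 8, 9, 10}
A ∩ ((A \ D) \ C)ᶜ = {3, 4, 5}
E ∩ A = {4, 5, 6, 7}
(E ∩ A)ᶜ = {1, 2, 3, 8, 9, 10}
(A ∩ ((A \ D) \ C)ᶜ) ∩ (E ∩ A)ᶜ = {3}
((A ∩ ((A \ D) \ C)ᶜ) ∩ (E ∩ A)ᶜ) \ B = {3}
|((A ∩ ((A \ D) \ C)ᶜ) ∩ (E ∩ A)ᶜ) \ B| = 1

1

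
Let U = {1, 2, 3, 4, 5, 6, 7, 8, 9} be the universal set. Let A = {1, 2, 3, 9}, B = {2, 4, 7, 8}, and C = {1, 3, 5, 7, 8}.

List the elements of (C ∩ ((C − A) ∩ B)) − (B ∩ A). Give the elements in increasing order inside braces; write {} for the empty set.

{7, 8}

C − A = {5, 7, 8}
(C − A) ∩ B = {7, 8}
C ∩ ((C − A) ∩ B) = {7, 8}
B ∩ A = {2}
(C ∩ ((C − A) ∩ B)) − (B ∩ A) = {7, 8}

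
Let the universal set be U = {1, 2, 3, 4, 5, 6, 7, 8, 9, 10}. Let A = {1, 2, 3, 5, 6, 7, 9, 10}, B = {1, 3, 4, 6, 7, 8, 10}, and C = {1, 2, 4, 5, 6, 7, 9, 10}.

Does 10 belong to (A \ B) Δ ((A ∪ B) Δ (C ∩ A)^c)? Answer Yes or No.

10 ∈ A and 10 ∈ B, so 10 ∉ A \ B
10 ∈ A and 10 ∈ B, so 10 ∈ A ∪ B
10 ∈ C and 10 ∈ A, so 10 ∈ C ∩ A
10 ∉ (C ∩ A)^c since 10 ∈ (C ∩ A)
10 ∈ (A ∪ B) and 10 ∉ (C ∩ A)^c, so 10 ∈ (A ∪ B) Δ (C ∩ A)^c
10 ∉ (A \ B) and 10 ∈ ((A ∪ B) Δ (C ∩ A)^c), so 10 ∈ (A \ B) Δ ((A ∪ B) Δ (C ∩ A)^c)

Yes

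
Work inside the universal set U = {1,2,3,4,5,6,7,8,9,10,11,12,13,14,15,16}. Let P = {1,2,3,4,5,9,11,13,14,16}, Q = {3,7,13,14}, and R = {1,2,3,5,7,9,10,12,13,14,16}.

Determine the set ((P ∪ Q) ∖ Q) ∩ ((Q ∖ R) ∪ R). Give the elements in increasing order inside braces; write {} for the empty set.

P ∪ Q = {1,2,3,4,5,7,9,11,13,14,16}
(P ∪ Q) ∖ Q = {1,2,4,5,9,11,16}
Q ∖ R = {}
(Q ∖ R) ∪ R = {1,2,3,5,7,9,10,12,13,14,16}
((P ∪ Q) ∖ Q) ∩ ((Q ∖ R) ∪ R) = {1,2,5,9,16}

{1,2,5,9,16}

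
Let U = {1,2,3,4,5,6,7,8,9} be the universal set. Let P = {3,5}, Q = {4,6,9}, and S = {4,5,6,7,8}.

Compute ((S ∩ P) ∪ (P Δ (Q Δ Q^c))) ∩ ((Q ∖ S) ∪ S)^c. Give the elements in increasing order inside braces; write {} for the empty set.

S ∩ P = {5}
Q^c = {1,2,3,5,7,8}
Q Δ Q^c = {1,2,3,4,5,6,7,8,9}
P Δ (Q Δ Q^c) = {1,2,4,6,7,8,9}
(S ∩ P) ∪ (P Δ (Q Δ Q^c)) = {1,2,4,5,6,7,8,9}
Q ∖ S = {9}
(Q ∖ S) ∪ S = {4,5,6,7,8,9}
((Q ∖ S) ∪ S)^c = {1,2,3}
((S ∩ P) ∪ (P Δ (Q Δ Q^c))) ∩ ((Q ∖ S) ∪ S)^c = {1,2}

{1,2}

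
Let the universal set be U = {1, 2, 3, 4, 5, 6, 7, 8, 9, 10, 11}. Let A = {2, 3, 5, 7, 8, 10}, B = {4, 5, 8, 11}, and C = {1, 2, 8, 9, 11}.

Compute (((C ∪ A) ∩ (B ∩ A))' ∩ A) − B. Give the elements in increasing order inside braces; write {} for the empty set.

C ∪ A = {1, 2, 3, 5, 7, 8, 9, 10, 11}
B ∩ A = {5, 8}
(C ∪ A) ∩ (B ∩ A) = {5, 8}
((C ∪ A) ∩ (B ∩ A))' = {1, 2, 3, 4, 6, 7, 9, 10, 11}
((C ∪ A) ∩ (B ∩ A))' ∩ A = {2, 3, 7, 10}
(((C ∪ A) ∩ (B ∩ A))' ∩ A) − B = {2, 3, 7, 10}

{2, 3, 7, 10}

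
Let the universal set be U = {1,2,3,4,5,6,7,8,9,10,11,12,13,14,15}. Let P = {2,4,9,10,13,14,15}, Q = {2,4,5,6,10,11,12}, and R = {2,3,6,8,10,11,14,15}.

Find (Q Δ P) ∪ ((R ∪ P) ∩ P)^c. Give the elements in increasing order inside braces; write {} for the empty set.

Q Δ P = {5,6,9,11,12,13,14,15}
R ∪ P = {2,3,4,6,8,9,10,11,13,14,15}
(R ∪ P) ∩ P = {2,4,9,10,13,14,15}
((R ∪ P) ∩ P)^c = {1,3,5,6,7,8,11,12}
(Q Δ P) ∪ ((R ∪ P) ∩ P)^c = {1,3,5,6,7,8,9,11,12,13,14,15}

{1,3,5,6,7,8,9,11,12,13,14,15}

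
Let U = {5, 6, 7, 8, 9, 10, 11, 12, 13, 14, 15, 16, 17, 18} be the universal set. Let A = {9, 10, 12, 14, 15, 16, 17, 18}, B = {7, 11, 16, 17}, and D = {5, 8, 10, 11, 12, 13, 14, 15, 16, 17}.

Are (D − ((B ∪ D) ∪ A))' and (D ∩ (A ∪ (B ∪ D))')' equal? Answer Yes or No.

B ∪ D = {5, 7, 8, 10, 11, 12, 13, 14, 15, 16, 17}
(B ∪ D) ∪ A = {5, 7, 8, 9, 10, 11, 12, 13, 14, 15, 16, 17, 18}
D − ((B ∪ D) ∪ A) = {}
(D − ((B ∪ D) ∪ A))' = {5, 6, 7, 8, 9, 10, 11, 12, 13, 14, 15, 16, 17, 18}
A ∪ (B ∪ D) = {5, 7, 8, 9, 10, 11, 12, 13, 14, 15, 16, 17, 18}
(A ∪ (B ∪ D))' = {6}
D ∩ (A ∪ (B ∪ D))' = {}
(D ∩ (A ∪ (B ∪ D))')' = {5, 6, 7, 8, 9, 10, 11, 12, 13, 14, 15, 16, 17, 18}
Both equal {5, 6, 7, 8, 9, 10, 11, 12, 13, 14, 15, 16, 17, 18}, so (D − ((B ∪ D) ∪ A))' = (D ∩ (A ∪ (B ∪ D))')'.

Yes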